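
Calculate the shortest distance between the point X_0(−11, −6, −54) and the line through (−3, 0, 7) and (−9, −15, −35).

A direction vector is d = (−6, −15, −42).
AP = (−8, −6, −61), and AP × d = (−663, 30, 84).
|AP × d|² = 447525 and |d|² = 2025, so the distance is √(447525/2025) = √221.

√221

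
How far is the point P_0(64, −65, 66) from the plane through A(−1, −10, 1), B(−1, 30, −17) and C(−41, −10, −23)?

AB = (0, 40, −18) and AC = (−40, 0, −24), so a normal is n = AB × AC = (−960, 720, 1600).
Then n·(64, −65, 66) − (−4640) = 2000.
|n| = √(921600 + 518400 + 2560000) = 2000, so the distance is |2000|/2000 = 1.

1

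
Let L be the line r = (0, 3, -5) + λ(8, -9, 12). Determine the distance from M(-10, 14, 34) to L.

Direction vector d = (8, -9, 12).
AP = (-10, 11, 39), and AP × d = (483, 432, 2).
|AP × d|² = 419917 and |d|² = 289, so the distance is √(419917/289) = √1453.

√1453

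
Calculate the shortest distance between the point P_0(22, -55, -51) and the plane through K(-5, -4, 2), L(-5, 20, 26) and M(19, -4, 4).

KL = (0, 24, 24) and KM = (24, 0, 2), so a normal is n = KL × KM = (48, 576, -576).
d = |48·22 + 576·(-55) + (-576)·(-51) − (-3696)| / √(2304 + 331776 + 331776) = |2448| / 816 = 3.

3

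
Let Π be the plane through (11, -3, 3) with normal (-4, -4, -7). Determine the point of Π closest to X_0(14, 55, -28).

The perpendicular from X_0 has direction n = (-4, -4, -7): r = (14, 55, -28) + t(-4, -4, -7).
Substitute into the plane: n·(X_0 + tn) = -53 gives -80 + 81t = -53, so t = 1/3.
Foot = (14, 55, -28) + (1/3)·(-4, -4, -7) = (38/3, 161/3, -91/3).

(38/3, 161/3, -91/3)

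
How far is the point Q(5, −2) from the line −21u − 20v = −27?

38/29

The normal to the line is n = (−21, −20) with |n| = 29.
|n·Q − (-27)| = |-65 − (-27)| = 38, so the distance is 38/29.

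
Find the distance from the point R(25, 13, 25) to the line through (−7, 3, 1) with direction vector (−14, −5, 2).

Direction vector d = (−14, −5, 2).
AP = (32, 10, 24), and AP × d = (140, −400, −20).
|AP × d|² = 180000 and |d|² = 225, so the distance is √(180000/225) = √800 = 20√2.

20√2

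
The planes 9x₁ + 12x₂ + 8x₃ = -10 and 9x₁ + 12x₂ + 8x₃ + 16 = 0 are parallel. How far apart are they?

6/17

Both planes have normal n = (9, 12, 8), |n| = 17. Any point on the first plane is at distance |(-16) − (-10)|/|n| = 6/17 from the second.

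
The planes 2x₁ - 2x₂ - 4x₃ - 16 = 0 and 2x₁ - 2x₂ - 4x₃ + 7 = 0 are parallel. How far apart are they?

23/(2√6)

Both planes have normal n = (2, -2, -4), |n| = 2√6. Any point on the first plane is at distance |(-7) − 16|/|n| = 23/(2√6) = 23√6/12 from the second.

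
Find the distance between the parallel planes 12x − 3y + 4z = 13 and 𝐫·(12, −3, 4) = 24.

11/13

With common normal n = (12, −3, 4) (|n| = 13), the distance is |13 − 24|/|n| = 11/13.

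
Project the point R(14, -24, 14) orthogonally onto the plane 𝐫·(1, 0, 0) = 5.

(5, -24, 14)

n = (1, 0, 0), |n|² = 1, and n·R − 5 = 9.
t = 9/1 = 9, so the foot is R − t·n = (14, -24, 14) − 9·(1, 0, 0) = (5, -24, 14).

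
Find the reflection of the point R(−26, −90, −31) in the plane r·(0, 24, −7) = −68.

n = (0, 24, −7), |n|² = 625, n·R − (-68) = -1875, so t = -1875/625 = -3.
Foot F = R − (-3)·n = (−26, −18, −52); the reflection is 2F − R = (−26, 54, −73).

(-26, 54, -73)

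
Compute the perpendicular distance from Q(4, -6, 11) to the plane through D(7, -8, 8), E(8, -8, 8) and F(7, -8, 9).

2

DE = (1, 0, 0) and DF = (0, 0, 1), so a normal is n = DE × DF = (0, -1, 0).
Then n·(4, -6, 11) - 8 = -2.
|n| = √(0 + 1 + 0) = 1, so the distance is |-2|/1 = 2.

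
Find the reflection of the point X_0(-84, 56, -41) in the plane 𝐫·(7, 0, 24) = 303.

With n = (7, 0, 24), the signed offset is (n·X_0 − 303)/|n|² = -1875/625 = -3.
X_0' = X_0 − 2t·n = (-84, 56, -41) − (-6)·(7, 0, 24) = (-42, 56, 103).

(-42, 56, 103)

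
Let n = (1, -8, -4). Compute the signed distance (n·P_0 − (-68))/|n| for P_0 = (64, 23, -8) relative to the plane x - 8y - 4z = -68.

n·P_0 − (-68) = -20.
|n| = 9, so the signed distance is -20/9.

-20/9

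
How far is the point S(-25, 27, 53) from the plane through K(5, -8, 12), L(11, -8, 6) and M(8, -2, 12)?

KL = (6, 0, -6) and KM = (3, 6, 0), so a normal is n = KL × KM = (36, -18, 36).
n = (36, -18, 36); n·P − 756 = -234; |n| = 54; distance = 234/54 = 13/3.

13/3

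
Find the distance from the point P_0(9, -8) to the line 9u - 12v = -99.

d = |9·9 + (-12)·(-8) − (-99)| / √(81 + 144) = |276|/15 = 92/5.

92/5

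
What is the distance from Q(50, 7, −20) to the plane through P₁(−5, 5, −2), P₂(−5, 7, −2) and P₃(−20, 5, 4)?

P₁P₂ = (0, 2, 0) and P₁P₃ = (−15, 0, 6), so a normal is n = P₁P₂ × P₁P₃ = (12, 0, 30).
n = (12, 0, 30); n·P − (-120) = 120; |n| = 6√29; distance = 120/(6√29) = 20/√29.

20/√29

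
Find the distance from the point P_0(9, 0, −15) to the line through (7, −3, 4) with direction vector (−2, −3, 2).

√221

Direction vector d = (−2, −3, 2).
AP = (2, 3, −19); AP·d = -51, |AP|² = 374, |d|² = 17.
distance² = |AP|² − (AP·d)²/|d|² = 374 − 2601/17 = 221, so the distance is √221.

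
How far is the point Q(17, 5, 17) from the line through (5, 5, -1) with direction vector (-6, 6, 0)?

Direction vector d = (-6, 6, 0).
AP = (12, 0, 18); AP·d = -72, |AP|² = 468, |d|² = 72.
distance² = |AP|² − (AP·d)²/|d|² = 468 − 5184/72 = 396, so the distance is 6√11.

6√11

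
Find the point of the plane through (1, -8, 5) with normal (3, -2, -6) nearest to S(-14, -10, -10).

(-17, -8, -4)

n = (3, -2, -6), |n|² = 49, and n·S − (-11) = 49.
t = 49/49 = 1, so the foot is S − t·n = (-14, -10, -10) − 1·(3, -2, -6) = (-17, -8, -4).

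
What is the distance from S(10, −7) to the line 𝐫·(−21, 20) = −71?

279/29

d = |(-21)·10 + 20·(-7) − (-71)| / √(441 + 400) = |-279|/29 = 279/29.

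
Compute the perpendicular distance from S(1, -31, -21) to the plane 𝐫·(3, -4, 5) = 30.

4√2/5

Normal vector n = (3, -4, 5), and n·(1, -31, -21) - 30 = -8.
|n| = √(9 + 16 + 25) = 5√2, so the distance is |-8|/(5√2) = 4√2/5.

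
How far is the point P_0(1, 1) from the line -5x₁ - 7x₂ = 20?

16√74/37

The normal to the line is n = (-5, -7) with |n| = √74.
|n·P_0 − 20| = |-12 − 20| = 32, so the distance is 32/√74 = 16√74/37.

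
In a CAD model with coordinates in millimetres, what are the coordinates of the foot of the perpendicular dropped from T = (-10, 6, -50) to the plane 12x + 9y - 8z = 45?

(-22, -3, -42)

n = (12, 9, -8), |n|² = 289, and n·T − 45 = 289.
t = 289/289 = 1, so the foot is T − t·n = (-10, 6, -50) − 1·(12, 9, -8) = (-22, -3, -42).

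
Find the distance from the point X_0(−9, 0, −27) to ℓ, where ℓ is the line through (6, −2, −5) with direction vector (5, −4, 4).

Direction vector d = (5, −4, 4).
AP = (−15, 2, −22), and AP × d = (−80, −50, 50).
|AP × d|² = 11400 and |d|² = 57, so the distance is √(11400/57) = √200 = 10√2.

10√2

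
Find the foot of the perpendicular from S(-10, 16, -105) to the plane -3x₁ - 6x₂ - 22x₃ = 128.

(2, 40, -17)

The perpendicular from S has direction n = (-3, -6, -22): r = (-10, 16, -105) + t(-3, -6, -22).
Substitute into the plane: n·(S + tn) = 128 gives 2244 + 529t = 128, so t = -4.
Foot = (-10, 16, -105) + (-4)·(-3, -6, -22) = (2, 40, -17).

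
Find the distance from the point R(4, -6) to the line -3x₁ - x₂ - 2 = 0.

8/√10

d = |(-3)·4 + (-1)·(-6) − 2| / √(9 + 1) = |-8|/√10 = 4√10/5.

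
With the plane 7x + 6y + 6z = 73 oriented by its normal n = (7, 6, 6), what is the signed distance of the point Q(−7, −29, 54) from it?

n·Q − 73 = 28.
|n| = 11, so the signed distance is 28/11.

28/11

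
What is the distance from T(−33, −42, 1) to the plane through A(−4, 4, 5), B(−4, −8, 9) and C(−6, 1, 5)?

29/7

AB = (0, −12, 4) and AC = (−2, −3, 0), so a normal is n = AB × AC = (12, −8, −24).
Then n·(−33, −42, 1) − (−200) = 116.
|n| = √(144 + 64 + 576) = 28, so the distance is |116|/28 = 29/7.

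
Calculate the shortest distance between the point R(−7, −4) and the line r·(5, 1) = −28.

11√26/26

The normal to the line is n = (5, 1) with |n| = √26.
|n·R − (-28)| = |-39 − (-28)| = 11, so the distance is 11/√26 = 11√26/26.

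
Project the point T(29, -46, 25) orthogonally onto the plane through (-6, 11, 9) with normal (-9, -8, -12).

(466/17, -806/17, 389/17)

n = (-9, -8, -12), |n|² = 289, and n·T − (-142) = -51.
t = -51/289 = -3/17, so the foot is T − t·n = (29, -46, 25) − (-3/17)·(-9, -8, -12) = (466/17, -806/17, 389/17).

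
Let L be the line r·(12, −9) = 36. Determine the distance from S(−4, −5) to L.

d = |12·(-4) + (-9)·(-5) − 36| / √(144 + 81) = |-39|/15 = 13/5.

13/5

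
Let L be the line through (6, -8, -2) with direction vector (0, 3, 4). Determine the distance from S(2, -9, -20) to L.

2√29

Direction vector d = (0, 3, 4).
AP = (-4, -1, -18); AP·d = -75, |AP|² = 341, |d|² = 25.
distance² = |AP|² − (AP·d)²/|d|² = 341 − 5625/25 = 116, so the distance is 2√29.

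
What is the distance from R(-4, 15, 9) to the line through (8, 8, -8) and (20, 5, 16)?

√401

A direction vector is d = (12, -3, 24).
AP = (-12, 7, 17), and AP × d = (219, 492, -48).
|AP × d|² = 292329 and |d|² = 729, so the distance is √(292329/729) = √401.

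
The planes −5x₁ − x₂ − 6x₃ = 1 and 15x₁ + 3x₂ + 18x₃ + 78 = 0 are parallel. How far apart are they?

25/√62

Divide the second equation by -3 to match normals: −5x₁ − x₂ − 6x₃ = 26.
With common normal n = (−5, −1, −6) (|n| = √62), the distance is |1 − 26|/|n| = 25/√62.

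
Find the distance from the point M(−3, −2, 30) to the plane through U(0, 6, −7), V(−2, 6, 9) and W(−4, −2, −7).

UV = (−2, 0, 16) and UW = (−4, −8, 0), so a normal is n = UV × UW = (128, −64, 16).
d = |128·(-3) + (-64)·(-2) + 16·30 − (-496)| / √(16384 + 4096 + 256) = |720| / 144 = 5.

5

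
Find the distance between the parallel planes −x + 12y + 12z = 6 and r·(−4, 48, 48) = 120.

24/17

Divide the second equation by 4 to match normals: −x + 12y + 12z = 30.
Both planes have normal n = (−1, 12, 12), |n| = 17. Any point on the first plane is at distance |30 − 6|/|n| = 24/17 from the second.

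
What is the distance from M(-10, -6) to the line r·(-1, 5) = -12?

The normal to the line is n = (-1, 5) with |n| = √26.
|n·M − (-12)| = |-20 − (-12)| = 8, so the distance is 8/√26.

4√26/13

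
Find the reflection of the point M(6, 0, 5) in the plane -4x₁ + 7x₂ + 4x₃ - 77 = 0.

With n = (-4, 7, 4), the signed offset is (n·M − 77)/|n|² = -81/81 = -1.
M' = M − 2t·n = (6, 0, 5) − (-2)·(-4, 7, 4) = (-2, 14, 13).

(-2, 14, 13)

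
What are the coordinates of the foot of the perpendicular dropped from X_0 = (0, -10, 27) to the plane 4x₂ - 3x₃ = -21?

n = (0, 4, -3), |n|² = 25, and n·X_0 − (-21) = -100.
t = -100/25 = -4, so the foot is X_0 − t·n = (0, -10, 27) − (-4)·(0, 4, -3) = (0, 6, 15).

(0, 6, 15)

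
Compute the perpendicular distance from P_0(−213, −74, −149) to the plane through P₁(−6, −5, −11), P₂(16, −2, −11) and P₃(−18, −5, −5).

3

P₁P₂ = (22, 3, 0) and P₁P₃ = (−12, 0, 6), so a normal is n = P₁P₂ × P₁P₃ = (18, −132, 36).
n = (18, −132, 36); n·P − 156 = 414; |n| = 138; distance = 414/138 = 3.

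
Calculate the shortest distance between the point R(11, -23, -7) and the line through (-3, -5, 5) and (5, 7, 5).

A direction vector is d = (8, 12, 0).
AP = (14, -18, -12), and AP × d = (144, -96, 312).
|AP × d|² = 127296 and |d|² = 208, so the distance is √(127296/208) = √612 = 6√17.

6√17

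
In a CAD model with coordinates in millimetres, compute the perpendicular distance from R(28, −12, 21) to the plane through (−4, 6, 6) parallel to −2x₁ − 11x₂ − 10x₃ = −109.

16/15

Parallel planes share the normal n = (−2, −11, −10); since (−4, 6, 6) lies on the plane, its equation is −2x₁ − 11x₂ − 10x₃ = -118.
Then n·(28, −12, 21) − (−118) = −16.
|n| = √(4 + 121 + 100) = 15, so the distance is |-16|/15 = 16/15.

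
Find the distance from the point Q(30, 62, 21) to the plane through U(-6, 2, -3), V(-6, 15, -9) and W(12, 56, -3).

UV = (0, 13, -6) and UW = (18, 54, 0), so a normal is n = UV × UW = (324, -108, -234).
Then n·(30, 62, 21) - (-1458) = -432.
|n| = √(104976 + 11664 + 54756) = 414, so the distance is |-432|/414 = 24/23.

24/23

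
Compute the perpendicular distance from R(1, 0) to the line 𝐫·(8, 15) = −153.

161/17

The normal to the line is n = (8, 15) with |n| = 17.
|n·R − (-153)| = |8 − (-153)| = 161, so the distance is 161/17.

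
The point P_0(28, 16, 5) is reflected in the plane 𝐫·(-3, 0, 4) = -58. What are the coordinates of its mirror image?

(664/25, 16, 173/25)

n = (-3, 0, 4), |n|² = 25, n·P_0 − (-58) = -6, so t = -6/25.
Foot F = P_0 − (-6/25)·n = (682/25, 16, 149/25); the reflection is 2F − P_0 = (664/25, 16, 173/25).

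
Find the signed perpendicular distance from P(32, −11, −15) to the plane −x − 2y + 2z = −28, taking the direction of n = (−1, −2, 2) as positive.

n·P − (-28) = -12.
|n| = 3, so the signed distance is -12/3 = -4.

-4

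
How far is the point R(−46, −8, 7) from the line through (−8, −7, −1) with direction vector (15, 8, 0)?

√353

Direction vector d = (15, 8, 0).
AP = (−38, −1, 8); AP·d = -578, |AP|² = 1509, |d|² = 289.
distance² = |AP|² − (AP·d)²/|d|² = 1509 − 334084/289 = 353, so the distance is √353.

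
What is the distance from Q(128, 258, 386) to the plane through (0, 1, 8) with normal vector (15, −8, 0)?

The plane has equation n·(r − (0, 1, 8)) = 0, i.e. n·r = -8.
d = |15·128 + (-8)·258 − (-8)| / √(225 + 64 + 0) = |-136| / 17 = 8.

8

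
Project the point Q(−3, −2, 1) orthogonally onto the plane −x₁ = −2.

n = (−1, 0, 0), |n|² = 1, and n·Q − (-2) = 5.
t = 5/1 = 5, so the foot is Q − t·n = (−3, −2, 1) − 5·(−1, 0, 0) = (2, −2, 1).

(2, -2, 1)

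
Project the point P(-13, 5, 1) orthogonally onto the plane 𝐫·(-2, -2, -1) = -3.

(-9, 9, 3)

n = (-2, -2, -1), |n|² = 9, and n·P − (-3) = 18.
t = 18/9 = 2, so the foot is P − t·n = (-13, 5, 1) − 2·(-2, -2, -1) = (-9, 9, 3).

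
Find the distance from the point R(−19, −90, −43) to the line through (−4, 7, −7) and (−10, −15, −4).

3√274

A direction vector is d = (−6, −22, 3).
AP = (−15, −97, −36), and AP × d = (−1083, 261, −252).
|AP × d|² = 1304514 and |d|² = 529, so the distance is √(1304514/529) = √2466 = 3√274.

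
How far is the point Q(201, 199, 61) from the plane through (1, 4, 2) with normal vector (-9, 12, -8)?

4

The plane has equation n·(r − (1, 4, 2)) = 0, i.e. n·r = 23.
d = |(-9)·201 + 12·199 + (-8)·61 − 23| / √(81 + 144 + 64) = |68| / 17 = 4.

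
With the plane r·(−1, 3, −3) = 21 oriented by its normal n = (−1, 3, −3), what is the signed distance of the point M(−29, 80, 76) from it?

n·M − 21 = 20.
|n| = √19, so the signed distance is 20/√19.

20/√19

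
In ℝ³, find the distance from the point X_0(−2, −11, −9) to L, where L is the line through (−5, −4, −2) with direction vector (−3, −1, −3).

Direction vector d = (−3, −1, −3).
AP = (3, −7, −7); AP·d = 19, |AP|² = 107, |d|² = 19.
distance² = |AP|² − (AP·d)²/|d|² = 107 − 361/19 = 88, so the distance is 2√22.

2√22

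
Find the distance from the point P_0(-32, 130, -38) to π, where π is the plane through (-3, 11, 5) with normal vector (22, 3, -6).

1

The plane has equation n·(r − (-3, 11, 5)) = 0, i.e. n·r = -63.
Then n·(-32, 130, -38) - (-63) = -23.
|n| = √(484 + 9 + 36) = 23, so the distance is |-23|/23 = 1.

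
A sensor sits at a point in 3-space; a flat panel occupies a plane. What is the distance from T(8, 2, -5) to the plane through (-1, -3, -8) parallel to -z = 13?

3

Parallel planes share the normal n = (0, 0, -1); since (-1, -3, -8) lies on the plane, its equation is -z = 8.
Then n·(8, 2, -5) - 8 = -3.
|n| = √(0 + 0 + 1) = 1, so the distance is |-3|/1 = 3.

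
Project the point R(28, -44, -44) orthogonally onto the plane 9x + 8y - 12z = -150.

The perpendicular from R has direction n = (9, 8, -12): r = (28, -44, -44) + λ(9, 8, -12).
Substitute into the plane: n·(R + λn) = -150 gives 428 + 289λ = -150, so λ = -2.
Foot = (28, -44, -44) + (-2)·(9, 8, -12) = (10, -60, -20).

(10, -60, -20)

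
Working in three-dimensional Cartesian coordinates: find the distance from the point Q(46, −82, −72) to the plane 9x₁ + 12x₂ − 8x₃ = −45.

3

Normal vector n = (9, 12, −8), and n·(46, −82, −72) − (−45) = 51.
|n| = √(81 + 144 + 64) = 17, so the distance is |51|/17 = 3.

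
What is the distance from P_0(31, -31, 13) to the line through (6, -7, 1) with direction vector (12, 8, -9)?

√1345

Direction vector d = (12, 8, -9).
AP = (25, -24, 12); AP·d = 0, |AP|² = 1345, |d|² = 289.
distance² = |AP|² − (AP·d)²/|d|² = 1345 − 0/289 = 1345, so the distance is √1345.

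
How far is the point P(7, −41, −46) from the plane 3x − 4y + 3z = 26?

d = |3·7 + (-4)·(-41) + 3·(-46) − 26| / √(9 + 16 + 9) = |21| / √34 = 21/√34.

21√34/34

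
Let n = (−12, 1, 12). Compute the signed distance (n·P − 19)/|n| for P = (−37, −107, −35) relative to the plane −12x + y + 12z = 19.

-6

n·P − 19 = -102.
|n| = 17, so the signed distance is -102/17 = -6.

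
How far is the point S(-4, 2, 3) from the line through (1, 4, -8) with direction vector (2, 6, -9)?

Direction vector d = (2, 6, -9).
AP = (-5, -2, 11); AP·d = -121, |AP|² = 150, |d|² = 121.
distance² = |AP|² − (AP·d)²/|d|² = 150 − 14641/121 = 29, so the distance is √29.

√29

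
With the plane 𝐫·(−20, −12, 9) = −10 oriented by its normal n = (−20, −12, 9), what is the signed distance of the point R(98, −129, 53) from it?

n·R − (-10) = 75.
|n| = 25, so the signed distance is 75/25 = 3.

3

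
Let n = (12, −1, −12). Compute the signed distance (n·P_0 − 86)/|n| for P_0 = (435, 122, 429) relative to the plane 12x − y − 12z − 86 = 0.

n·P_0 − 86 = -136.
|n| = 17, so the signed distance is -136/17 = -8.

-8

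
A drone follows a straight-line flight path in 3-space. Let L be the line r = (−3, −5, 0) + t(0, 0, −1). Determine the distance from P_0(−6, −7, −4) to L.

Direction vector d = (0, 0, −1).
AP = (−3, −2, −4); AP·d = 4, |AP|² = 29, |d|² = 1.
distance² = |AP|² − (AP·d)²/|d|² = 29 − 16/1 = 13, so the distance is √13.

√13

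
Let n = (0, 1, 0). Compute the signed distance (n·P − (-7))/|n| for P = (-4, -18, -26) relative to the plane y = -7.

-11

n·P − (-7) = -11.
|n| = 1, so the signed distance is -11/1 = -11.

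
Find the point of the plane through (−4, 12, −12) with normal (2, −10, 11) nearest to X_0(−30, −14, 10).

n = (2, −10, 11), |n|² = 225, and n·X_0 − (-260) = 450.
t = 450/225 = 2, so the foot is X_0 − t·n = (−30, −14, 10) − 2·(2, −10, 11) = (−34, 6, −12).

(-34, 6, -12)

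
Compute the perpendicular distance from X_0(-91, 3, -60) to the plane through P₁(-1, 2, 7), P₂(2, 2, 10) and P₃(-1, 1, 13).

29√38/38

P₁P₂ = (3, 0, 3) and P₁P₃ = (0, -1, 6), so a normal is n = P₁P₂ × P₁P₃ = (3, -18, -3).
Then n·(-91, 3, -60) - (-60) = -87.
|n| = √(9 + 324 + 9) = 3√38, so the distance is |-87|/(3√38) = 29/√38.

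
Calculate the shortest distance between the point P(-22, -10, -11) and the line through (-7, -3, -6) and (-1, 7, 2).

3√11

A direction vector is d = (6, 10, 8).
AP = (-15, -7, -5); AP·d = -200, |AP|² = 299, |d|² = 200.
distance² = |AP|² − (AP·d)²/|d|² = 299 − 40000/200 = 99, so the distance is 3√11.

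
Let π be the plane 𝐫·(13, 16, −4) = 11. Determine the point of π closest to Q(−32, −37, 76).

n = (13, 16, −4), |n|² = 441, and n·Q − 11 = -1323.
t = -1323/441 = -3, so the foot is Q − t·n = (−32, −37, 76) − (-3)·(13, 16, −4) = (7, 11, 64).

(7, 11, 64)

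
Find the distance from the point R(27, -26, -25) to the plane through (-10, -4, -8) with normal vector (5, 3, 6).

The plane has equation n·(r − (-10, -4, -8)) = 0, i.e. n·r = -110.
Then n·(27, -26, -25) - (-110) = 17.
|n| = √(25 + 9 + 36) = √70, so the distance is |17|/√70 = 17/√70.

17/√70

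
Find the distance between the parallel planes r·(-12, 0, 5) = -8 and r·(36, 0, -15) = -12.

Divide the second equation by -3 to match normals: -12x₁ + 5x₃ = 4.
Both planes have normal n = (-12, 0, 5), |n| = 13. Any point on the first plane is at distance |4 − (-8)|/|n| = 12/13 from the second.

12/13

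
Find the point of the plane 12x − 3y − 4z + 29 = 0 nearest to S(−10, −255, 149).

The perpendicular from S has direction n = (12, −3, −4): r = (−10, −255, 149) + λ(12, −3, −4).
Substitute into the plane: n·(S + λn) = -29 gives 49 + 169λ = -29, so λ = -6/13.
Foot = (−10, −255, 149) + (-6/13)·(12, −3, −4) = (−202/13, −3297/13, 1961/13).

(-202/13, -3297/13, 1961/13)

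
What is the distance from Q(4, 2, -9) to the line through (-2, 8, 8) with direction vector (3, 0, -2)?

Direction vector d = (3, 0, -2).
AP = (6, -6, -17); AP·d = 52, |AP|² = 361, |d|² = 13.
distance² = |AP|² − (AP·d)²/|d|² = 361 − 2704/13 = 153, so the distance is 3√17.

3√17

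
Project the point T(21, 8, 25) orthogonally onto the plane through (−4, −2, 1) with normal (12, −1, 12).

n = (12, −1, 12), |n|² = 289, and n·T − (-34) = 578.
t = 578/289 = 2, so the foot is T − t·n = (21, 8, 25) − 2·(12, −1, 12) = (−3, 10, 1).

(-3, 10, 1)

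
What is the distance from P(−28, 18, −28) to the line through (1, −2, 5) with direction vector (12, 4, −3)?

Direction vector d = (12, 4, −3).
AP = (−29, 20, −33); AP·d = -169, |AP|² = 2330, |d|² = 169.
distance² = |AP|² − (AP·d)²/|d|² = 2330 − 28561/169 = 2161, so the distance is √2161.

√2161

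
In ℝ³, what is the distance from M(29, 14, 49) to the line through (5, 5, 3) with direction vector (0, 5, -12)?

Direction vector d = (0, 5, -12).
AP = (24, 9, 46), and AP × d = (-338, 288, 120).
|AP × d|² = 211588 and |d|² = 169, so the distance is √(211588/169) = √1252 = 2√313.

2√313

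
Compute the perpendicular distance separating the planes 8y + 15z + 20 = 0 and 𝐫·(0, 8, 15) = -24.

4/17

Both planes have normal n = (0, 8, 15), |n| = 17. Any point on the first plane is at distance |(-24) − (-20)|/|n| = 4/17 from the second.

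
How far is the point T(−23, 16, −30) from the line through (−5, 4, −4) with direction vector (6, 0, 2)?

6√14

Direction vector d = (6, 0, 2).
AP = (−18, 12, −26), and AP × d = (24, −120, −72).
|AP × d|² = 20160 and |d|² = 40, so the distance is √(20160/40) = √504 = 6√14.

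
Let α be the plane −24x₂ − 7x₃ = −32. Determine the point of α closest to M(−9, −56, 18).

(-9, -8, 32)

n = (0, −24, −7), |n|² = 625, and n·M − (-32) = 1250.
t = 1250/625 = 2, so the foot is M − t·n = (−9, −56, 18) − 2·(0, −24, −7) = (−9, −8, 32).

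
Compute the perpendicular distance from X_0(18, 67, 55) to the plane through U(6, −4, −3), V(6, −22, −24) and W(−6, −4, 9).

UV = (0, −18, −21) and UW = (−12, 0, 12), so a normal is n = UV × UW = (−216, 252, −216).
Then n·(18, 67, 55) − (−1656) = 2772.
|n| = √(46656 + 63504 + 46656) = 396, so the distance is |2772|/396 = 7.

7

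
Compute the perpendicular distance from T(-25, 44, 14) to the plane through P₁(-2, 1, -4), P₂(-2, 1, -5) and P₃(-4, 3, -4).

10√2

P₁P₂ = (0, 0, -1) and P₁P₃ = (-2, 2, 0), so a normal is n = P₁P₂ × P₁P₃ = (2, 2, 0).
Then n·(-25, 44, 14) - (-2) = 40.
|n| = √(4 + 4 + 0) = 2√2, so the distance is |40|/(2√2) = 10√2.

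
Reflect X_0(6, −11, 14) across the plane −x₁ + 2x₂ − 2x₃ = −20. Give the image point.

With n = (−1, 2, −2), the signed offset is (n·X_0 − (-20))/|n|² = -36/9 = -4.
X_0' = X_0 − 2t·n = (6, −11, 14) − (-8)·(−1, 2, −2) = (−2, 5, −2).

(-2, 5, -2)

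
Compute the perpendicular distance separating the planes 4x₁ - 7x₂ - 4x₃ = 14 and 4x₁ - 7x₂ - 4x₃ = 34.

Both planes have normal n = (4, -7, -4), |n| = 9. Any point on the first plane is at distance |34 − 14|/|n| = 20/9 from the second.

20/9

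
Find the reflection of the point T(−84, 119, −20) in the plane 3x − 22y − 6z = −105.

n = (3, −22, −6), |n|² = 529, n·T − (-105) = -2645, so t = -2645/529 = -5.
Foot F = T − (-5)·n = (−69, 9, −50); the reflection is 2F − T = (−54, −101, −80).

(-54, -101, -80)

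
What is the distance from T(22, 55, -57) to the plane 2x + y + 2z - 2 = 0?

n = (2, 1, 2); n·P − 2 = -17; |n| = 3; distance = 17/3.

17/3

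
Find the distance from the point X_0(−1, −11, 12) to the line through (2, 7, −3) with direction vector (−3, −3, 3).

3√14

Direction vector d = (−3, −3, 3).
AP = (−3, −18, 15), and AP × d = (−9, −36, −45).
|AP × d|² = 3402 and |d|² = 27, so the distance is √(3402/27) = √126 = 3√14.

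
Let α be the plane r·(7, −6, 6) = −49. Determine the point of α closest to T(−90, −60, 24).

n = (7, −6, 6), |n|² = 121, and n·T − (-49) = -77.
t = -77/121 = -7/11, so the foot is T − t·n = (−90, −60, 24) − (-7/11)·(7, −6, 6) = (−941/11, −702/11, 306/11).

(-941/11, -702/11, 306/11)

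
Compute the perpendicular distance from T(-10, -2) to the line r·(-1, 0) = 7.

3

d = |(-1)·(-10) + 0·(-2) − 7| / √(1 + 0) = |3|/1 = 3.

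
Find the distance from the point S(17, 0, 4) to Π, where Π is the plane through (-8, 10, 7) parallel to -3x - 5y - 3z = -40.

16/√43

Parallel planes share the normal n = (-3, -5, -3); since (-8, 10, 7) lies on the plane, its equation is -3x - 5y - 3z = -47.
Then n·(17, 0, 4) - (-47) = -16.
|n| = √(9 + 25 + 9) = √43, so the distance is |-16|/√43 = 16/√43.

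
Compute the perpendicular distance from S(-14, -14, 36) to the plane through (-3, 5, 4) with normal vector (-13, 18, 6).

7/23

The plane has equation n·(r − (-3, 5, 4)) = 0, i.e. n·r = 153.
Then n·(-14, -14, 36) - 153 = -7.
|n| = √(169 + 324 + 36) = 23, so the distance is |-7|/23 = 7/23.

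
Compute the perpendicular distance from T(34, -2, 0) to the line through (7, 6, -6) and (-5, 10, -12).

3√5

A direction vector is d = (-12, 4, -6).
AP = (27, -8, 6), and AP × d = (24, 90, 12).
|AP × d|² = 8820 and |d|² = 196, so the distance is √(8820/196) = √45 = 3√5.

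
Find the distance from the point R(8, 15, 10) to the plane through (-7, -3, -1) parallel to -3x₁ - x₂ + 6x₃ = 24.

3/√46

Parallel planes share the normal n = (-3, -1, 6); since (-7, -3, -1) lies on the plane, its equation is -3x₁ - x₂ + 6x₃ = 18.
Then n·(8, 15, 10) - 18 = 3.
|n| = √(9 + 1 + 36) = √46, so the distance is |3|/√46 = 3/√46.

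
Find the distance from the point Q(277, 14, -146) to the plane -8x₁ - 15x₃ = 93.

7

n = (-8, 0, -15); n·P − 93 = -119; |n| = 17; distance = 119/17 = 7.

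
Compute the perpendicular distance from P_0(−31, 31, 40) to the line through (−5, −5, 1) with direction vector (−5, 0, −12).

Direction vector d = (−5, 0, −12).
AP = (−26, 36, 39); AP·d = -338, |AP|² = 3493, |d|² = 169.
distance² = |AP|² − (AP·d)²/|d|² = 3493 − 114244/169 = 2817, so the distance is 3√313.

3√313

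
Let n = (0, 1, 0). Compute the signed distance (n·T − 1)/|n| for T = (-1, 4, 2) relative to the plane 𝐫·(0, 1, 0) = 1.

3

n·T − 1 = 3.
|n| = 1, so the signed distance is 3/1 = 3.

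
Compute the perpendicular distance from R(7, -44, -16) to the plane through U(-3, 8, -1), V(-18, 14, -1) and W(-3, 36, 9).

2

UV = (-15, 6, 0) and UW = (0, 28, 10), so a normal is n = UV × UW = (60, 150, -420).
Then n·(7, -44, -16) - 1440 = -900.
|n| = √(3600 + 22500 + 176400) = 450, so the distance is |-900|/450 = 2.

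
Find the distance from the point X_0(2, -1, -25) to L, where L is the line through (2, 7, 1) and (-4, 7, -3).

A direction vector is d = (-6, 0, -4).
AP = (0, -8, -26); AP·d = 104, |AP|² = 740, |d|² = 52.
distance² = |AP|² − (AP·d)²/|d|² = 740 − 10816/52 = 532, so the distance is 2√133.

2√133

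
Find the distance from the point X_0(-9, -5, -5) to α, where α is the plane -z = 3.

2

Normal vector n = (0, 0, -1), and n·(-9, -5, -5) - 3 = 2.
|n| = √(0 + 0 + 1) = 1, so the distance is |2|/1 = 2.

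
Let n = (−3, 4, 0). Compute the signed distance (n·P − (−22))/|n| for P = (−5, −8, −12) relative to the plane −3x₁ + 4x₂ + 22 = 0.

n·P − (-22) = 5.
|n| = 5, so the signed distance is 5/5 = 1.

1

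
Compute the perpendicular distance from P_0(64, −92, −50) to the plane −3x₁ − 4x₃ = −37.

n = (−3, 0, −4); n·P − (-37) = 45; |n| = 5; distance = 45/5 = 9.

9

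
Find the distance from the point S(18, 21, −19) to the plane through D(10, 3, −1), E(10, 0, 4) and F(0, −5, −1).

DE = (0, −3, 5) and DF = (−10, −8, 0), so a normal is n = DE × DF = (40, −50, −30).
d = |40·18 + (-50)·21 + (-30)·(-19) − 280| / √(1600 + 2500 + 900) = |-40| / (50√2) = 2√2/5.

2√2/5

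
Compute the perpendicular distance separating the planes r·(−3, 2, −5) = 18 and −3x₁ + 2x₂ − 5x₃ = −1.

√38/2

With common normal n = (−3, 2, −5) (|n| = √38), the distance is |18 − (-1)|/|n| = 19/√38.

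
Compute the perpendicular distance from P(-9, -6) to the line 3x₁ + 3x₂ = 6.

The normal to the line is n = (3, 3) with |n| = 3√2.
|n·P − 6| = |-45 − 6| = 51, so the distance is 51/(3√2) = 17√2/2.

17√2/2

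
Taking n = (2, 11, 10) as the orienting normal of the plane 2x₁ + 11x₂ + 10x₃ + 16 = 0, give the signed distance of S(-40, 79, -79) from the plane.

1

n·S − (-16) = 15.
|n| = 15, so the signed distance is 15/15 = 1.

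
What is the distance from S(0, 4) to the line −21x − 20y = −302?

222/29

The normal to the line is n = (−21, −20) with |n| = 29.
|n·S − (-302)| = |-80 − (-302)| = 222, so the distance is 222/29.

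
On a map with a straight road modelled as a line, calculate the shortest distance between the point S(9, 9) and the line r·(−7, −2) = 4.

The normal to the line is n = (−7, −2) with |n| = √53.
|n·S − 4| = |-81 − 4| = 85, so the distance is 85/√53.

85/√53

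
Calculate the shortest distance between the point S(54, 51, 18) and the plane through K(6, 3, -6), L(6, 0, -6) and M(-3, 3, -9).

24/√10

KL = (0, -3, 0) and KM = (-9, 0, -3), so a normal is n = KL × KM = (9, 0, -27).
d = |9·54 + (-27)·18 − 216| / √(81 + 0 + 729) = |-216| / (9√10) = 24/√10.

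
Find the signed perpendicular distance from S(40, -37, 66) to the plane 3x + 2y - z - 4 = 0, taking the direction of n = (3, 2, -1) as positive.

n·S − 4 = -24.
|n| = √14, so the signed distance is -12√14/7.

-12√14/7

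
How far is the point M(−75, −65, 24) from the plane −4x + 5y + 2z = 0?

23/(3√5)

n = (−4, 5, 2); n·P − 0 = 23; |n| = 3√5; distance = 23/(3√5) = 23√5/15.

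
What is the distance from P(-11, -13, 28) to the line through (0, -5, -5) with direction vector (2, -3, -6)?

7√10

Direction vector d = (2, -3, -6).
AP = (-11, -8, 33), and AP × d = (147, 0, 49).
|AP × d|² = 24010 and |d|² = 49, so the distance is √(24010/49) = √490 = 7√10.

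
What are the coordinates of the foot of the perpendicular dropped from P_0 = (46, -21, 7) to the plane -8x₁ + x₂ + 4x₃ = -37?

The perpendicular from P_0 has direction n = (-8, 1, 4): r = (46, -21, 7) + t(-8, 1, 4).
Substitute into the plane: n·(P_0 + tn) = -37 gives -361 + 81t = -37, so t = 4.
Foot = (46, -21, 7) + 4·(-8, 1, 4) = (14, -17, 23).

(14, -17, 23)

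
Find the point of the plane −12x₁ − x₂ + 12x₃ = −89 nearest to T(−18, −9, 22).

(6, -7, -2)

The perpendicular from T has direction n = (−12, −1, 12): r = (−18, −9, 22) + μ(−12, −1, 12).
Substitute into the plane: n·(T + μn) = -89 gives 489 + 289μ = -89, so μ = -2.
Foot = (−18, −9, 22) + (-2)·(−12, −1, 12) = (6, −7, −2).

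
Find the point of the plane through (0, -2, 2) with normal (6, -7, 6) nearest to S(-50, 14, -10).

n = (6, -7, 6), |n|² = 121, and n·S − 26 = -484.
t = -484/121 = -4, so the foot is S − t·n = (-50, 14, -10) − (-4)·(6, -7, 6) = (-26, -14, 14).

(-26, -14, 14)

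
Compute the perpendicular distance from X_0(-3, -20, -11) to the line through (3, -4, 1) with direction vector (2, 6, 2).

2√10

Direction vector d = (2, 6, 2).
AP = (-6, -16, -12); AP·d = -132, |AP|² = 436, |d|² = 44.
distance² = |AP|² − (AP·d)²/|d|² = 436 − 17424/44 = 40, so the distance is 2√10.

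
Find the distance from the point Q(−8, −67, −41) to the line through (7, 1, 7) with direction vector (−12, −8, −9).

3√281

Direction vector d = (−12, −8, −9).
AP = (−15, −68, −48), and AP × d = (228, 441, −696).
|AP × d|² = 730881 and |d|² = 289, so the distance is √(730881/289) = √2529 = 3√281.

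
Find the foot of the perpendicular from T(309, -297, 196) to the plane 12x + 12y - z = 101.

The perpendicular from T has direction n = (12, 12, -1): r = (309, -297, 196) + μ(12, 12, -1).
Substitute into the plane: n·(T + μn) = 101 gives -52 + 289μ = 101, so μ = 9/17.
Foot = (309, -297, 196) + (9/17)·(12, 12, -1) = (5361/17, -4941/17, 3323/17).

(5361/17, -4941/17, 3323/17)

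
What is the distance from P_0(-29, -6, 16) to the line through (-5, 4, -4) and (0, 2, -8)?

2√89

A direction vector is d = (5, -2, -4).
AP = (-24, -10, 20); AP·d = -180, |AP|² = 1076, |d|² = 45.
distance² = |AP|² − (AP·d)²/|d|² = 1076 − 32400/45 = 356, so the distance is 2√89.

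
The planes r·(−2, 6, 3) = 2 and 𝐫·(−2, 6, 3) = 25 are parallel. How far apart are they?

With common normal n = (−2, 6, 3) (|n| = 7), the distance is |2 − 25|/|n| = 23/7.

23/7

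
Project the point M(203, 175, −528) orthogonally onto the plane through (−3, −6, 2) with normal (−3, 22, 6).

n = (−3, 22, 6), |n|² = 529, and n·M − (-111) = 184.
t = 184/529 = 8/23, so the foot is M − t·n = (203, 175, −528) − (8/23)·(−3, 22, 6) = (4693/23, 3849/23, −12192/23).

(4693/23, 3849/23, -12192/23)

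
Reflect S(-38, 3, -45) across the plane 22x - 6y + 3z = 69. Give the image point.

n = (22, -6, 3), |n|² = 529, n·S − 69 = -1058, so t = -1058/529 = -2.
Foot F = S − (-2)·n = (6, -9, -39); the reflection is 2F − S = (50, -21, -33).

(50, -21, -33)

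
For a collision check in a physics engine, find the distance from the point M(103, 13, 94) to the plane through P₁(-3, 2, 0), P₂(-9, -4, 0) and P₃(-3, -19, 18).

P₁P₂ = (-6, -6, 0) and P₁P₃ = (0, -21, 18), so a normal is n = P₁P₂ × P₁P₃ = (-108, 108, 126).
Then n·(103, 13, 94) - 540 = 1584.
|n| = √(11664 + 11664 + 15876) = 198, so the distance is |1584|/198 = 8.

8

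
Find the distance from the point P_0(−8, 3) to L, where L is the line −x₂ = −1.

2

d = |0·(-8) + (-1)·3 − (-1)| / √(0 + 1) = |-2|/1 = 2.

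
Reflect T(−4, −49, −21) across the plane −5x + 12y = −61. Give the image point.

n = (−5, 12, 0), |n|² = 169, n·T − (-61) = -507, so t = -507/169 = -3.
Foot F = T − (-3)·n = (−19, −13, −21); the reflection is 2F − T = (−34, 23, −21).

(-34, 23, -21)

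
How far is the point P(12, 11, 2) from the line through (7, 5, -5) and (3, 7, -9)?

A direction vector is d = (-4, 2, -4).
AP = (5, 6, 7); AP·d = -36, |AP|² = 110, |d|² = 36.
distance² = |AP|² − (AP·d)²/|d|² = 110 − 1296/36 = 74, so the distance is √74.

√74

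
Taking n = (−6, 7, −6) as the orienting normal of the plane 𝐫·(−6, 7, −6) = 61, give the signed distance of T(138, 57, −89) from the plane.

4

n·T − 61 = 44.
|n| = 11, so the signed distance is 44/11 = 4.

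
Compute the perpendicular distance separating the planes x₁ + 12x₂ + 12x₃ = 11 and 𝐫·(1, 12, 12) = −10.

21/17

Both planes have normal n = (1, 12, 12), |n| = 17. Any point on the first plane is at distance |(-10) − 11|/|n| = 21/17 from the second.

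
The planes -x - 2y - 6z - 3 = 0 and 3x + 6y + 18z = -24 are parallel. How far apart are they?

Divide the second equation by -3 to match normals: -x - 2y - 6z = 8.
Both planes have normal n = (-1, -2, -6), |n| = √41. Any point on the first plane is at distance |8 − 3|/|n| = 5/√41 from the second.

5√41/41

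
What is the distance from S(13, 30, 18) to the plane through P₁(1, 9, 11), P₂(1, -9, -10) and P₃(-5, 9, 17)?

P₁P₂ = (0, -18, -21) and P₁P₃ = (-6, 0, 6), so a normal is n = P₁P₂ × P₁P₃ = (-108, 126, -108).
n = (-108, 126, -108); n·P − (-162) = 594; |n| = 198; distance = 594/198 = 3.

3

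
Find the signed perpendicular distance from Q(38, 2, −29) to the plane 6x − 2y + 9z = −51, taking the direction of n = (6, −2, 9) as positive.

14/11

n·Q − (-51) = 14.
|n| = 11, so the signed distance is 14/11.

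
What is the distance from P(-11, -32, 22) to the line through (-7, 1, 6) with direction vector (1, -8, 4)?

Direction vector d = (1, -8, 4).
AP = (-4, -33, 16), and AP × d = (-4, 32, 65).
|AP × d|² = 5265 and |d|² = 81, so the distance is √(5265/81) = √65.

√65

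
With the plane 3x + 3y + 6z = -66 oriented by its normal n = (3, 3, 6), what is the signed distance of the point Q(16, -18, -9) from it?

n·Q − (-66) = 6.
|n| = 3√6, so the signed distance is √6/3.

√6/3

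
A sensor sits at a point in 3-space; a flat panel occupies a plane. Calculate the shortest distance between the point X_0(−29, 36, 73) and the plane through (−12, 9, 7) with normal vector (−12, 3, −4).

The plane has equation n·(r − (−12, 9, 7)) = 0, i.e. n·r = 143.
n = (−12, 3, −4); n·P − 143 = 21; |n| = 13; distance = 21/13.

21/13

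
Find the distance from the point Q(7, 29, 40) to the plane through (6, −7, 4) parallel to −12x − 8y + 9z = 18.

Parallel planes share the normal n = (−12, −8, 9); since (6, −7, 4) lies on the plane, its equation is −12x − 8y + 9z = 20.
n = (−12, −8, 9); n·P − 20 = 24; |n| = 17; distance = 24/17.

24/17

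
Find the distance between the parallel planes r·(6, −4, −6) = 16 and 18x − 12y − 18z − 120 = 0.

Divide the second equation by 3 to match normals: 6x − 4y − 6z = 40.
With common normal n = (6, −4, −6) (|n| = 2√22), the distance is |16 − 40|/|n| = 24/(2√22) = 6√22/11.

12/√22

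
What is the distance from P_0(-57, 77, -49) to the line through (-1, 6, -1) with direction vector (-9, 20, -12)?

√481

Direction vector d = (-9, 20, -12).
AP = (-56, 71, -48); AP·d = 2500, |AP|² = 10481, |d|² = 625.
distance² = |AP|² − (AP·d)²/|d|² = 10481 − 6250000/625 = 481, so the distance is √481.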